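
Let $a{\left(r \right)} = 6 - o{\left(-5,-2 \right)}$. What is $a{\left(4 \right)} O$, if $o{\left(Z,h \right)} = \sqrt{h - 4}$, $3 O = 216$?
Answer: $432 - 72 i \sqrt{6} \approx 432.0 - 176.36 i$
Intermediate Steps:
$O = 72$ ($O = \frac{1}{3} \cdot 216 = 72$)
$o{\left(Z,h \right)} = \sqrt{-4 + h}$
$a{\left(r \right)} = 6 - i \sqrt{6}$ ($a{\left(r \right)} = 6 - \sqrt{-4 - 2} = 6 - \sqrt{-6} = 6 - i \sqrt{6}$)
$a{\left(4 \right)} O = \left(6 - i \sqrt{6}\right) 72 = 432 - 72 i \sqrt{6}$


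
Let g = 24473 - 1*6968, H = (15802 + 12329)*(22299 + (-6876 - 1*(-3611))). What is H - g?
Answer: 535427949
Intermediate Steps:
H = 535445454 (H = 28131*(22299 + (-6876 + 3611)) = 28131*(22299 - 3265) = 28131*19034 = 535445454)
g = 17505 (g = 24473 - 6968 = 17505)
H - g = 535445454 - 1*17505 = 535445454 - 17505 = 535427949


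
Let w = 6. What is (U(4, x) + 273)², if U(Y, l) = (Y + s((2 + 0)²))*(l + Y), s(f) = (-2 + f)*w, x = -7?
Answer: 50625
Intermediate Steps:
s(f) = -12 + 6*f (s(f) = (-2 + f)*6 = -12 + 6*f)
U(Y, l) = (12 + Y)*(Y + l) (U(Y, l) = (Y + (-12 + 6*(2 + 0)²))*(l + Y) = (Y + (-12 + 6*2²))*(Y + l) = (Y + (-12 + 6*4))*(Y + l) = (Y + (-12 + 24))*(Y + l) = (Y + 12)*(Y + l) = (12 + Y)*(Y + l))
(U(4, x) + 273)² = ((4² + 12*4 + 12*(-7) + 4*(-7)) + 273)² = ((16 + 48 - 84 - 28) + 273)² = (-48 + 273)² = 225² = 50625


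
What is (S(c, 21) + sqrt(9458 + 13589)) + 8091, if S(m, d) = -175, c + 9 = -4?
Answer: 7916 + sqrt(23047) ≈ 8067.8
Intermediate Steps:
c = -13 (c = -9 - 4 = -13)
(S(c, 21) + sqrt(9458 + 13589)) + 8091 = (-175 + sqrt(9458 + 13589)) + 8091 = (-175 + sqrt(23047)) + 8091 = 7916 + sqrt(23047)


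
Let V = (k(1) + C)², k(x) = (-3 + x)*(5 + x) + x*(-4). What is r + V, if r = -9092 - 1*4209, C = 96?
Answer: -6901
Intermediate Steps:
k(x) = -4*x + (-3 + x)*(5 + x) (k(x) = (-3 + x)*(5 + x) - 4*x = -4*x + (-3 + x)*(5 + x))
r = -13301 (r = -9092 - 4209 = -13301)
V = 6400 (V = ((-15 + 1² - 2*1) + 96)² = ((-15 + 1 - 2) + 96)² = (-16 + 96)² = 80² = 6400)
r + V = -13301 + 6400 = -6901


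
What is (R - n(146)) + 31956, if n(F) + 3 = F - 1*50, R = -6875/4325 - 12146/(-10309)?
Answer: 56825556674/1783457 ≈ 31863.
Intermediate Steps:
R = -733717/1783457 (R = -6875*1/4325 - 12146*(-1/10309) = -275/173 + 12146/10309 = -733717/1783457 ≈ -0.41140)
n(F) = -53 + F (n(F) = -3 + (F - 1*50) = -3 + (F - 50) = -3 + (-50 + F) = -53 + F)
(R - n(146)) + 31956 = (-733717/1783457 - (-53 + 146)) + 31956 = (-733717/1783457 - 1*93) + 31956 = (-733717/1783457 - 93) + 31956 = -166595218/1783457 + 31956 = 56825556674/1783457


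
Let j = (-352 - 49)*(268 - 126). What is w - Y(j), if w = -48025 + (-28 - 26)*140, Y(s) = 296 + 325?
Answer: -56206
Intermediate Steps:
j = -56942 (j = -401*142 = -56942)
Y(s) = 621
w = -55585 (w = -48025 - 54*140 = -48025 - 7560 = -55585)
w - Y(j) = -55585 - 1*621 = -55585 - 621 = -56206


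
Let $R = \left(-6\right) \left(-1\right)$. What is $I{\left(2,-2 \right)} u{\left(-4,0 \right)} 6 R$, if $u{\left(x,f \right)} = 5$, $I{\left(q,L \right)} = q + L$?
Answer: $0$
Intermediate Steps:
$I{\left(q,L \right)} = L + q$
$R = 6$
$I{\left(2,-2 \right)} u{\left(-4,0 \right)} 6 R = \left(-2 + 2\right) 5 \cdot 6 \cdot 6 = 0 \cdot 5 \cdot 6 \cdot 6 = 0 \cdot 6 \cdot 6 = 0 \cdot 6 = 0$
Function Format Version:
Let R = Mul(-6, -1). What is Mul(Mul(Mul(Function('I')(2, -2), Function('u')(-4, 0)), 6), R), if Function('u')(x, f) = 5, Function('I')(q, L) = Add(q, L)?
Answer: 0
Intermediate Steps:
Function('I')(q, L) = Add(L, q)
R = 6
Mul(Mul(Mul(Function('I')(2, -2), Function('u')(-4, 0)), 6), R) = Mul(Mul(Mul(Add(-2, 2), 5), 6), 6) = Mul(Mul(Mul(0, 5), 6), 6) = Mul(Mul(0, 6), 6) = Mul(0, 6) = 0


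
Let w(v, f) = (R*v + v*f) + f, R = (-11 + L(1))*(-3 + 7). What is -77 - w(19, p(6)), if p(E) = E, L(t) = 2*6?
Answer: -273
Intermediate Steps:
L(t) = 12
R = 4 (R = (-11 + 12)*(-3 + 7) = 1*4 = 4)
w(v, f) = f + 4*v + f*v (w(v, f) = (4*v + v*f) + f = (4*v + f*v) + f = f + 4*v + f*v)
-77 - w(19, p(6)) = -77 - (6 + 4*19 + 6*19) = -77 - (6 + 76 + 114) = -77 - 1*196 = -77 - 196 = -273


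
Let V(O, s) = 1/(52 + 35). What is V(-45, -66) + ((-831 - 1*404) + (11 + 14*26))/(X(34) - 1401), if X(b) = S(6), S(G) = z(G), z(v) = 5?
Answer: 19054/30363 ≈ 0.62754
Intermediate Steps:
S(G) = 5
X(b) = 5
V(O, s) = 1/87
V(-45, -66) + ((-831 - 1*404) + (11 + 14*26))/(X(34) - 1401) = 1/87 + ((-831 - 1*404) + (11 + 14*26))/(5 - 1401) = 1/87 + ((-831 - 404) + (11 + 364))/(-1396) = 1/87 + (-1235 + 375)*(-1/1396) = 1/87 - 860*(-1/1396) = 1/87 + 215/349 = 19054/30363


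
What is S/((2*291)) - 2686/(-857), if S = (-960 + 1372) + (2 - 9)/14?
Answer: 3831815/997548 ≈ 3.8412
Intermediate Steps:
S = 823/2 (S = 412 + (1/14)*(-7) = 412 - ½ = 823/2 ≈ 411.50)
S/((2*291)) - 2686/(-857) = 823/(2*((2*291))) - 2686/(-857) = (823/2)/582 - 2686*(-1/857) = (823/2)*(1/582) + 2686/857 = 823/1164 + 2686/857 = 3831815/997548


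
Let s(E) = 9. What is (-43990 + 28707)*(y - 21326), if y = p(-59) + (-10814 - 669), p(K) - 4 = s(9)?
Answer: 501221268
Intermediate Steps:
p(K) = 13 (p(K) = 4 + 9 = 13)
y = -11470 (y = 13 + (-10814 - 669) = 13 - 11483 = -11470)
(-43990 + 28707)*(y - 21326) = (-43990 + 28707)*(-11470 - 21326) = -15283*(-32796) = 501221268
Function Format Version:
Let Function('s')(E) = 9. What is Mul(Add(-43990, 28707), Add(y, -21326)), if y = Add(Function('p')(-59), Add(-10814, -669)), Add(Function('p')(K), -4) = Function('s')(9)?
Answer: 501221268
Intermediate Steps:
Function('p')(K) = 13 (Function('p')(K) = Add(4, 9) = 13)
y = -11470 (y = Add(13, Add(-10814, -669)) = Add(13, -11483) = -11470)
Mul(Add(-43990, 28707), Add(y, -21326)) = Mul(Add(-43990, 28707), Add(-11470, -21326)) = Mul(-15283, -32796) = 501221268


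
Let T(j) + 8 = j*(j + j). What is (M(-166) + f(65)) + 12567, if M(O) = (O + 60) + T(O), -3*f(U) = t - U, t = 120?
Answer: 202640/3 ≈ 67547.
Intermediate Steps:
T(j) = -8 + 2*j² (T(j) = -8 + j*(j + j) = -8 + j*(2*j) = -8 + 2*j²)
f(U) = -40 + U/3 (f(U) = -(120 - U)/3 = -40 + U/3)
M(O) = 52 + O + 2*O² (M(O) = (O + 60) + (-8 + 2*O²) = (60 + O) + (-8 + 2*O²) = 52 + O + 2*O²)
(M(-166) + f(65)) + 12567 = ((52 - 166 + 2*(-166)²) + (-40 + (⅓)*65)) + 12567 = ((52 - 166 + 2*27556) + (-40 + 65/3)) + 12567 = ((52 - 166 + 55112) - 55/3) + 12567 = (54998 - 55/3) + 12567 = 164939/3 + 12567 = 202640/3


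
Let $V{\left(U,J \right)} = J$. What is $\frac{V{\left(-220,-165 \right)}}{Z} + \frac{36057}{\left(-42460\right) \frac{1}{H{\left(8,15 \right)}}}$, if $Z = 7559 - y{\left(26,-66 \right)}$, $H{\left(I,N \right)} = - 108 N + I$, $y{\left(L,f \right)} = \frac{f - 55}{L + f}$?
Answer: $\frac{4391756085069}{3208266985} \approx 1368.9$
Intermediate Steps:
$y{\left(L,f \right)} = \frac{-55 + f}{L + f}$
$H{\left(I,N \right)} = I - 108 N$
$Z = \frac{302239}{40}$ ($Z = 7559 - \frac{-55 - 66}{26 - 66} = 7559 - \frac{1}{-40} \left(-121\right) = 7559 - \left(- \frac{1}{40}\right) \left(-121\right) = 7559 - \frac{121}{40} = \frac{302239}{40} \approx 7556.0$)
$\frac{V{\left(-220,-165 \right)}}{Z} + \frac{36057}{\left(-42460\right) \frac{1}{H{\left(8,15 \right)}}} = - \frac{165}{\frac{302239}{40}} + \frac{36057}{\left(-42460\right) \frac{1}{8 - 1620}} = \left(-165\right) \frac{40}{302239} + \frac{36057}{\left(-42460\right) \frac{1}{8 - 1620}} = - \frac{6600}{302239} + \frac{36057}{\left(-42460\right) \frac{1}{-1612}} = - \frac{6600}{302239} + \frac{36057}{\left(-42460\right) \left(- \frac{1}{1612}\right)} = - \frac{6600}{302239} + \frac{36057}{\frac{10615}{403}} = - \frac{6600}{302239} + 36057 \cdot \frac{403}{10615} = - \frac{6600}{302239} + \frac{14530971}{10615} = \frac{4391756085069}{3208266985}$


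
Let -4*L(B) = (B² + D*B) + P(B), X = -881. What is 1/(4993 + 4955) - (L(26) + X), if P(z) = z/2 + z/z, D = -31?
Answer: 8475697/9948 ≈ 852.00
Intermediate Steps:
P(z) = 1 + z/2 (P(z) = z*(½) + 1 = z/2 + 1 = 1 + z/2)
L(B) = -¼ - B²/4 + 61*B/8 (L(B) = -((B² - 31*B) + (1 + B/2))/4 = -(1 + B² - 61*B/2)/4 = -¼ - B²/4 + 61*B/8)
1/(4993 + 4955) - (L(26) + X) = 1/(4993 + 4955) - ((-¼ - ¼*26² + (61/8)*26) - 881) = 1/9948 - ((-¼ - ¼*676 + 793/4) - 881) = 1/9948 - ((-¼ - 169 + 793/4) - 881) = 1/9948 - (29 - 881) = 1/9948 - 1*(-852) = 1/9948 + 852 = 8475697/9948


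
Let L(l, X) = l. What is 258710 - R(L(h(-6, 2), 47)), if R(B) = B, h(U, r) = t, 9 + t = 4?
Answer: 258715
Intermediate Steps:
t = -5 (t = -9 + 4 = -5)
h(U, r) = -5
258710 - R(L(h(-6, 2), 47)) = 258710 - 1*(-5) = 258710 + 5 = 258715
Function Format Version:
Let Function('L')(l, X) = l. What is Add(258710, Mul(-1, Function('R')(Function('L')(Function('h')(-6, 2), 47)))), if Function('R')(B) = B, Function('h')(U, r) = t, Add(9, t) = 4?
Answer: 258715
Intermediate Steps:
t = -5 (t = Add(-9, 4) = -5)
Function('h')(U, r) = -5
Add(258710, Mul(-1, Function('R')(Function('L')(Function('h')(-6, 2), 47)))) = Add(258710, Mul(-1, -5)) = Add(258710, 5) = 258715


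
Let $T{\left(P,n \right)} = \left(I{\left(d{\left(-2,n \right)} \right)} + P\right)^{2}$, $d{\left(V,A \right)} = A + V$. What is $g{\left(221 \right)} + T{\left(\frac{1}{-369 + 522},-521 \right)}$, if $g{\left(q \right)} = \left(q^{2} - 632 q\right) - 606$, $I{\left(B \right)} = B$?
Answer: $\frac{4262431591}{23409} \approx 1.8209 \cdot 10^{5}$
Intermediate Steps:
$g{\left(q \right)} = -606 + q^{2} - 632 q$
$T{\left(P,n \right)} = \left(-2 + P + n\right)^{2}$ ($T{\left(P,n \right)} = \left(\left(n - 2\right) + P\right)^{2} = \left(\left(-2 + n\right) + P\right)^{2} = \left(-2 + P + n\right)^{2}$)
$g{\left(221 \right)} + T{\left(\frac{1}{-369 + 522},-521 \right)} = \left(-606 + 221^{2} - 139672\right) + \left(-2 + \frac{1}{-369 + 522} - 521\right)^{2} = \left(-606 + 48841 - 139672\right) + \left(-2 + \frac{1}{153} - 521\right)^{2} = -91437 + \left(-2 + \frac{1}{153} - 521\right)^{2} = -91437 + \left(- \frac{80018}{153}\right)^{2} = -91437 + \frac{6402880324}{23409} = \frac{4262431591}{23409}$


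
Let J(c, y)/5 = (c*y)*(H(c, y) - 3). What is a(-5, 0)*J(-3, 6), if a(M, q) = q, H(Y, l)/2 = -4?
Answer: 0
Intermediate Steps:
H(Y, l) = -8 (H(Y, l) = 2*(-4) = -8)
J(c, y) = -55*c*y (J(c, y) = 5*((c*y)*(-8 - 3)) = 5*((c*y)*(-11)) = 5*(-11*c*y) = -55*c*y)
a(-5, 0)*J(-3, 6) = 0*(-55*(-3)*6) = 0*990 = 0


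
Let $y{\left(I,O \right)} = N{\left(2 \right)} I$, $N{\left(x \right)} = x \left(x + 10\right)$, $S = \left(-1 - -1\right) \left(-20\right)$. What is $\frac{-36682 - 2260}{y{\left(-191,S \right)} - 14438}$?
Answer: $\frac{19471}{9511} \approx 2.0472$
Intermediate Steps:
$S = 0$ ($S = \left(-1 + 1\right) \left(-20\right) = 0 \left(-20\right) = 0$)
$N{\left(x \right)} = x \left(10 + x\right)$
$y{\left(I,O \right)} = 24 I$ ($y{\left(I,O \right)} = 2 \left(10 + 2\right) I = 2 \cdot 12 I = 24 I$)
$\frac{-36682 - 2260}{y{\left(-191,S \right)} - 14438} = \frac{-36682 - 2260}{24 \left(-191\right) - 14438} = - \frac{38942}{-4584 - 14438} = - \frac{38942}{-19022} = \left(-38942\right) \left(- \frac{1}{19022}\right) = \frac{19471}{9511}$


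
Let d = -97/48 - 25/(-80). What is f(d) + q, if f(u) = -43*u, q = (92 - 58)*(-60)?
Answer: -47197/24 ≈ -1966.5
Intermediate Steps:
d = -41/24 (d = -97*1/48 - 25*(-1/80) = -97/48 + 5/16 = -41/24 ≈ -1.7083)
q = -2040 (q = 34*(-60) = -2040)
f(d) + q = -43*(-41/24) - 2040 = 1763/24 - 2040 = -47197/24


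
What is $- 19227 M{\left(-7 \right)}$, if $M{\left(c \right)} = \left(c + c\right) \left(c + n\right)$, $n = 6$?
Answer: $-269178$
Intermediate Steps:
$M{\left(c \right)} = 2 c \left(6 + c\right)$ ($M{\left(c \right)} = \left(c + c\right) \left(c + 6\right) = 2 c \left(6 + c\right)$)
$- 19227 M{\left(-7 \right)} = - 19227 \cdot 2 \left(-7\right) \left(6 - 7\right) = - 19227 \cdot 2 \left(-7\right) \left(-1\right) = \left(-19227\right) 14 = -269178$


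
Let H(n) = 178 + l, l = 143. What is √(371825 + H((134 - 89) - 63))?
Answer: √372146 ≈ 610.04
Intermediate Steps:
H(n) = 321 (H(n) = 178 + 143 = 321)
√(371825 + H((134 - 89) - 63)) = √(371825 + 321) = √372146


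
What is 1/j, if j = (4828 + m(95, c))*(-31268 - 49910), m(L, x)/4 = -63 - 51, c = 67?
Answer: -1/354910216 ≈ -2.8176e-9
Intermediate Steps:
m(L, x) = -456 (m(L, x) = 4*(-63 - 51) = 4*(-114) = -456)
j = -354910216 (j = (4828 - 456)*(-31268 - 49910) = 4372*(-81178) = -354910216)
1/j = 1/(-354910216) = -1/354910216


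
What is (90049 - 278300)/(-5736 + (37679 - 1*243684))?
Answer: 188251/211741 ≈ 0.88906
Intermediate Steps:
(90049 - 278300)/(-5736 + (37679 - 1*243684)) = -188251/(-5736 + (37679 - 243684)) = -188251/(-5736 - 206005) = -188251/(-211741) = -188251*(-1/211741) = 188251/211741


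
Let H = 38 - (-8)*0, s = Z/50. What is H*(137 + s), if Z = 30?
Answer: 26144/5 ≈ 5228.8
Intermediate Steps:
s = ⅗ (s = 30/50 = 30*(1/50) = ⅗ ≈ 0.60000)
H = 38 (H = 38 - 1*0 = 38 + 0 = 38)
H*(137 + s) = 38*(137 + ⅗) = 38*(688/5) = 26144/5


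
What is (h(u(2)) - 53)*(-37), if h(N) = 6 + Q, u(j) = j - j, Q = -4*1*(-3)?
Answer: 1295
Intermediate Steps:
Q = 12 (Q = -4*(-3) = 12)
u(j) = 0
h(N) = 18 (h(N) = 6 + 12 = 18)
(h(u(2)) - 53)*(-37) = (18 - 53)*(-37) = -35*(-37) = 1295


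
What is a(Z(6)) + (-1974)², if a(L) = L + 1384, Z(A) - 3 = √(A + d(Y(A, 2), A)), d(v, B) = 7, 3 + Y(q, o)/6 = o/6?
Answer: 3898063 + √13 ≈ 3.8981e+6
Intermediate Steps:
Y(q, o) = -18 + o (Y(q, o) = -18 + 6*(o/6) = -18 + o)
Z(A) = 3 + √(7 + A) (Z(A) = 3 + √(A + 7) = 3 + √(7 + A))
a(L) = 1384 + L
a(Z(6)) + (-1974)² = (1384 + (3 + √(7 + 6))) + (-1974)² = (1384 + (3 + √13)) + 3896676 = (1387 + √13) + 3896676 = 3898063 + √13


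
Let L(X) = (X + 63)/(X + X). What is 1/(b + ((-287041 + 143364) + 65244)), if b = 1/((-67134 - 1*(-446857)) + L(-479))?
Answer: -181887525/14265984247846 ≈ -1.2750e-5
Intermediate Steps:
L(X) = (63 + X)/(2*X) (L(X) = (63 + X)/((2*X)) = (63 + X)*(1/(2*X)) = (63 + X)/(2*X))
b = 479/181887525 (b = 1/((-67134 - 1*(-446857)) + (½)*(63 - 479)/(-479)) = 1/((-67134 + 446857) + (½)*(-1/479)*(-416)) = 1/(379723 + 208/479) = 1/(181887525/479) = 479/181887525 ≈ 2.6335e-6)
1/(b + ((-287041 + 143364) + 65244)) = 1/(479/181887525 + ((-287041 + 143364) + 65244)) = 1/(479/181887525 + (-143677 + 65244)) = 1/(479/181887525 - 78433) = 1/(-14265984247846/181887525) = -181887525/14265984247846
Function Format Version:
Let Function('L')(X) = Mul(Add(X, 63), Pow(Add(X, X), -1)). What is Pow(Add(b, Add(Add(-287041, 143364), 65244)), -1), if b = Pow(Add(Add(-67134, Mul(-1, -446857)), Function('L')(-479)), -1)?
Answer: Rational(-181887525, 14265984247846) ≈ -1.2750e-5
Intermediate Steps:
Function('L')(X) = Mul(Rational(1, 2), Pow(X, -1), Add(63, X)) (Function('L')(X) = Mul(Add(63, X), Pow(Mul(2, X), -1)) = Mul(Add(63, X), Mul(Rational(1, 2), Pow(X, -1))) = Mul(Rational(1, 2), Pow(X, -1), Add(63, X)))
b = Rational(479, 181887525) (b = Pow(Add(Add(-67134, Mul(-1, -446857)), Mul(Rational(1, 2), Pow(-479, -1), Add(63, -479))), -1) = Pow(Add(Add(-67134, 446857), Mul(Rational(1, 2), Rational(-1, 479), -416)), -1) = Pow(Add(379723, Rational(208, 479)), -1) = Pow(Rational(181887525, 479), -1) = Rational(479, 181887525) ≈ 2.6335e-6)
Pow(Add(b, Add(Add(-287041, 143364), 65244)), -1) = Pow(Add(Rational(479, 181887525), Add(Add(-287041, 143364), 65244)), -1) = Pow(Add(Rational(479, 181887525), Add(-143677, 65244)), -1) = Pow(Add(Rational(479, 181887525), -78433), -1) = Pow(Rational(-14265984247846, 181887525), -1) = Rational(-181887525, 14265984247846)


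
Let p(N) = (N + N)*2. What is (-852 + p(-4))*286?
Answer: -248248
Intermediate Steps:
p(N) = 4*N (p(N) = (2*N)*2 = 4*N)
(-852 + p(-4))*286 = (-852 + 4*(-4))*286 = (-852 - 16)*286 = -868*286 = -248248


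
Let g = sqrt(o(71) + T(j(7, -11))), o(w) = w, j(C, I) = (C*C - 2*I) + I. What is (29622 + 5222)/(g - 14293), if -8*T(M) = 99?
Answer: -3984202336/1634318323 - 69688*sqrt(938)/1634318323 ≈ -2.4391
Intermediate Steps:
j(C, I) = C**2 - I (j(C, I) = (C**2 - 2*I) + I = C**2 - I)
T(M) = -99/8 (T(M) = -1/8*99 = -99/8)
g = sqrt(938)/4 (g = sqrt(71 - 99/8) = sqrt(469/8) = sqrt(938)/4 ≈ 7.6567)
(29622 + 5222)/(g - 14293) = (29622 + 5222)/(sqrt(938)/4 - 14293) = 34844/(-14293 + sqrt(938)/4)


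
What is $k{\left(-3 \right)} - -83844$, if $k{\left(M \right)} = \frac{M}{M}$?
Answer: $83845$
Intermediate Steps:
$k{\left(M \right)} = 1$
$k{\left(-3 \right)} - -83844 = 1 - -83844 = 1 + 83844 = 83845$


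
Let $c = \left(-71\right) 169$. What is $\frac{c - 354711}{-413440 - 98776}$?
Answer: $\frac{183355}{256108} \approx 0.71593$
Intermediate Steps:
$c = -11999$
$\frac{c - 354711}{-413440 - 98776} = \frac{-11999 - 354711}{-413440 - 98776} = - \frac{366710}{-512216} = \left(-366710\right) \left(- \frac{1}{512216}\right) = \frac{183355}{256108}$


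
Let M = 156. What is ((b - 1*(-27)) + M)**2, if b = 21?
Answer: 41616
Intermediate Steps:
((b - 1*(-27)) + M)**2 = ((21 - 1*(-27)) + 156)**2 = ((21 + 27) + 156)**2 = (48 + 156)**2 = 204**2 = 41616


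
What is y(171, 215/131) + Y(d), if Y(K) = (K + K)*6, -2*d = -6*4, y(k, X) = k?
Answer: 315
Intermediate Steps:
d = 12 (d = -(-3)*4 = -½*(-24) = 12)
Y(K) = 12*K (Y(K) = (2*K)*6 = 12*K)
y(171, 215/131) + Y(d) = 171 + 12*12 = 171 + 144 = 315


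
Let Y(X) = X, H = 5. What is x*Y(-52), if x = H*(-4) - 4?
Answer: 1248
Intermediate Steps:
x = -24 (x = 5*(-4) - 4 = -20 - 4 = -24)
x*Y(-52) = -24*(-52) = 1248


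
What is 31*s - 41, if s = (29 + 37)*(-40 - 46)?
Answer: -175997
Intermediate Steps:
s = -5676 (s = 66*(-86) = -5676)
31*s - 41 = 31*(-5676) - 41 = -175956 - 41 = -175997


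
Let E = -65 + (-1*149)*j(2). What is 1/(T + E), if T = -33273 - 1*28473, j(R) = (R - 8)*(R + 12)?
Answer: -1/49295 ≈ -2.0286e-5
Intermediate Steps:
j(R) = (-8 + R)*(12 + R)
T = -61746 (T = -33273 - 28473 = -61746)
E = 12451 (E = -65 + (-1*149)*(-96 + 2² + 4*2) = -65 - 149*(-96 + 4 + 8) = -65 - 149*(-84) = -65 + 12516 = 12451)
1/(T + E) = 1/(-61746 + 12451) = 1/(-49295) = -1/49295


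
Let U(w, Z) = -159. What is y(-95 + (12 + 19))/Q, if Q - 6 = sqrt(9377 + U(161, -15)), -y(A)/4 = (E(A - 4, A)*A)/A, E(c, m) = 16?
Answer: 192/4591 - 32*sqrt(9218)/4591 ≈ -0.62739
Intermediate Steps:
y(A) = -64 (y(A) = -4*16*A/A = -4*16 = -64)
Q = 6 + sqrt(9218) (Q = 6 + sqrt(9377 - 159) = 6 + sqrt(9218) ≈ 102.01)
y(-95 + (12 + 19))/Q = -64/(6 + sqrt(9218))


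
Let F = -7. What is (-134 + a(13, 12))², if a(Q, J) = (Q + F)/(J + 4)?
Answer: 1142761/64 ≈ 17856.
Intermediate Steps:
a(Q, J) = (-7 + Q)/(4 + J) (a(Q, J) = (Q - 7)/(J + 4) = (-7 + Q)/(4 + J))
(-134 + a(13, 12))² = (-134 + (-7 + 13)/(4 + 12))² = (-134 + 6/16)² = (-134 + (1/16)*6)² = (-134 + 3/8)² = (-1069/8)² = 1142761/64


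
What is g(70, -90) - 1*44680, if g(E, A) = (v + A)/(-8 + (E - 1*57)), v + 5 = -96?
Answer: -223591/5 ≈ -44718.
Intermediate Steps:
v = -101 (v = -5 - 96 = -101)
g(E, A) = (-101 + A)/(-65 + E) (g(E, A) = (-101 + A)/(-8 + (E - 1*57)) = (-101 + A)/(-8 + (E - 57)) = (-101 + A)/(-8 + (-57 + E)) = (-101 + A)/(-65 + E))
g(70, -90) - 1*44680 = (-101 - 90)/(-65 + 70) - 1*44680 = -191/5 - 44680 = -223591/5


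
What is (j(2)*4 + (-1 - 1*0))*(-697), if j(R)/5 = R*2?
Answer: -55063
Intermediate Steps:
j(R) = 10*R (j(R) = 5*(R*2) = 5*(2*R) = 10*R)
(j(2)*4 + (-1 - 1*0))*(-697) = ((10*2)*4 + (-1 - 1*0))*(-697) = (20*4 + (-1 + 0))*(-697) = (80 - 1)*(-697) = 79*(-697) = -55063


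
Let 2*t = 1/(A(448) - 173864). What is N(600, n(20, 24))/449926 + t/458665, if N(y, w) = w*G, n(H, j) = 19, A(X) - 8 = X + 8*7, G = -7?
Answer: -10574896070603/35773839009364080 ≈ -0.00029560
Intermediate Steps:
A(X) = 64 + X (A(X) = 8 + (X + 8*7) = 8 + (X + 56) = 8 + (56 + X) = 64 + X)
N(y, w) = -7*w (N(y, w) = w*(-7) = -7*w)
t = -1/346704 (t = 1/(2*((64 + 448) - 173864)) = 1/(2*(512 - 173864)) = (1/2)/(-173352) = (1/2)*(-1/173352) = -1/346704 ≈ -2.8843e-6)
N(600, n(20, 24))/449926 + t/458665 = -7*19/449926 - 1/346704/458665 = -133*1/449926 - 1/346704*1/458665 = -133/449926 - 1/159020990160 = -10574896070603/35773839009364080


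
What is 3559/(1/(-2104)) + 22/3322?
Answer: -1130708535/151 ≈ -7.4881e+6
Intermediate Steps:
3559/(1/(-2104)) + 22/3322 = 3559/(-1/2104) + 22*(1/3322) = 3559*(-2104) + 1/151 = -7488136 + 1/151 = -1130708535/151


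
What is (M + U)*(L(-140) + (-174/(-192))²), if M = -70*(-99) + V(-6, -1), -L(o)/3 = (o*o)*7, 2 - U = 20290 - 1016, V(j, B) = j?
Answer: 1301101224633/256 ≈ 5.0824e+9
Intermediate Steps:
U = -19272 (U = 2 - (20290 - 1016) = 2 - 1*19274 = 2 - 19274 = -19272)
L(o) = -21*o² (L(o) = -3*o*o*7 = -3*o²*7 = -21*o²)
M = 6924 (M = -70*(-99) - 6 = 6930 - 6 = 6924)
(M + U)*(L(-140) + (-174/(-192))²) = (6924 - 19272)*(-21*(-140)² + (-174/(-192))²) = -12348*(-21*19600 + (-174*(-1/192))²) = -12348*(-411600 + (29/32)²) = -12348*(-411600 + 841/1024) = -12348*(-421477559/1024) = 1301101224633/256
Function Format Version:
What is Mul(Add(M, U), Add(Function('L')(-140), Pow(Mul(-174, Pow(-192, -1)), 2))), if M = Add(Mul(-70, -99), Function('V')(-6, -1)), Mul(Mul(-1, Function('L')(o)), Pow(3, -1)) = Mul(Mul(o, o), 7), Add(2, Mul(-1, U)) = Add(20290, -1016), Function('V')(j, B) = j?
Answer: Rational(1301101224633, 256) ≈ 5.0824e+9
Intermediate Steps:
U = -19272 (U = Add(2, Mul(-1, Add(20290, -1016))) = Add(2, Mul(-1, 19274)) = Add(2, -19274) = -19272)
Function('L')(o) = Mul(-21, Pow(o, 2)) (Function('L')(o) = Mul(-3, Mul(Mul(o, o), 7)) = Mul(-3, Mul(Pow(o, 2), 7)) = Mul(-3, Mul(7, Pow(o, 2))) = Mul(-21, Pow(o, 2)))
M = 6924 (M = Add(Mul(-70, -99), -6) = Add(6930, -6) = 6924)
Mul(Add(M, U), Add(Function('L')(-140), Pow(Mul(-174, Pow(-192, -1)), 2))) = Mul(Add(6924, -19272), Add(Mul(-21, Pow(-140, 2)), Pow(Mul(-174, Pow(-192, -1)), 2))) = Mul(-12348, Add(Mul(-21, 19600), Pow(Mul(-174, Rational(-1, 192)), 2))) = Mul(-12348, Add(-411600, Pow(Rational(29, 32), 2))) = Mul(-12348, Add(-411600, Rational(841, 1024))) = Mul(-12348, Rational(-421477559, 1024)) = Rational(1301101224633, 256)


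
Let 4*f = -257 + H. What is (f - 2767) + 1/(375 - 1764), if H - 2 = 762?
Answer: -14669233/5556 ≈ -2640.3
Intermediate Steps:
H = 764 (H = 2 + 762 = 764)
f = 507/4 (f = (-257 + 764)/4 = (¼)*507 = 507/4 ≈ 126.75)
(f - 2767) + 1/(375 - 1764) = (507/4 - 2767) + 1/(375 - 1764) = -10561/4 + 1/(-1389) = -10561/4 - 1/1389 = -14669233/5556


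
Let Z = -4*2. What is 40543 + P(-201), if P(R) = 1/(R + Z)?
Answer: 8473486/209 ≈ 40543.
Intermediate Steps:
Z = -8
P(R) = 1/(-8 + R) (P(R) = 1/(R - 8) = 1/(-8 + R))
40543 + P(-201) = 40543 + 1/(-8 - 201) = 40543 + 1/(-209) = 40543 - 1/209 = 8473486/209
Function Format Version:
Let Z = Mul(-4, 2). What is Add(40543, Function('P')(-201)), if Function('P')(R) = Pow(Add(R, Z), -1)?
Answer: Rational(8473486, 209) ≈ 40543.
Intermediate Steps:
Z = -8
Function('P')(R) = Pow(Add(-8, R), -1) (Function('P')(R) = Pow(Add(R, -8), -1) = Pow(Add(-8, R), -1))
Add(40543, Function('P')(-201)) = Add(40543, Pow(Add(-8, -201), -1)) = Add(40543, Pow(-209, -1)) = Add(40543, Rational(-1, 209)) = Rational(8473486, 209)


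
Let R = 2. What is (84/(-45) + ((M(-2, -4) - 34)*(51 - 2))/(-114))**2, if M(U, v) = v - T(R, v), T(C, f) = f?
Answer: 1466521/9025 ≈ 162.50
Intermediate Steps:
M(U, v) = 0 (M(U, v) = v - v = 0)
(84/(-45) + ((M(-2, -4) - 34)*(51 - 2))/(-114))**2 = (84/(-45) + ((0 - 34)*(51 - 2))/(-114))**2 = (84*(-1/45) - 34*49*(-1/114))**2 = (-28/15 - 1666*(-1/114))**2 = (-28/15 + 833/57)**2 = (1211/95)**2 = 1466521/9025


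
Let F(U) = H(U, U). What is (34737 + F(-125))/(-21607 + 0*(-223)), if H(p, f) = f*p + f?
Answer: -50237/21607 ≈ -2.3250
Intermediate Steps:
H(p, f) = f + f*p
F(U) = U*(1 + U)
(34737 + F(-125))/(-21607 + 0*(-223)) = (34737 - 125*(1 - 125))/(-21607 + 0*(-223)) = (34737 - 125*(-124))/(-21607 + 0) = (34737 + 15500)/(-21607) = 50237*(-1/21607) = -50237/21607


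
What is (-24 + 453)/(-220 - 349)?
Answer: -429/569 ≈ -0.75395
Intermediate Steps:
(-24 + 453)/(-220 - 349) = 429/(-569) = 429*(-1/569) = -429/569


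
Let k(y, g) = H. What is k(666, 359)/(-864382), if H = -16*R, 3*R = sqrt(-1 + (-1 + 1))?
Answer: 8*I/1296573 ≈ 6.1701e-6*I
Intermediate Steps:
R = I/3 (R = sqrt(-1 + (-1 + 1))/3 = sqrt(-1 + 0)/3 = sqrt(-1)/3 = I/3 ≈ 0.33333*I)
H = -16*I/3 ≈ -5.3333*I
k(y, g) = -16*I/3
k(666, 359)/(-864382) = -16*I/3/(-864382) = -16*I/3*(-1/864382) = 8*I/1296573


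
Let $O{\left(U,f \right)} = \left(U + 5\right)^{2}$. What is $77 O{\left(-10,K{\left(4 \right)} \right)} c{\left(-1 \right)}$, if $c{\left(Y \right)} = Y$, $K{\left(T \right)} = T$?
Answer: $-1925$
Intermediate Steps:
$O{\left(U,f \right)} = \left(5 + U\right)^{2}$
$77 O{\left(-10,K{\left(4 \right)} \right)} c{\left(-1 \right)} = 77 \left(5 - 10\right)^{2} \left(-1\right) = 77 \left(-5\right)^{2} \left(-1\right) = 77 \cdot 25 \left(-1\right) = 1925 \left(-1\right) = -1925$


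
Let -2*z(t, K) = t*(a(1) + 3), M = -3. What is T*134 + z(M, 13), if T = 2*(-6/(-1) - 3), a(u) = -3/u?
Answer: 804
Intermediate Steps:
z(t, K) = 0 (z(t, K) = -t*(-3/1 + 3)/2 = -t*(-3*1 + 3)/2 = -t*(-3 + 3)/2 = -t*0/2 = -½*0 = 0)
T = 6 (T = 2*(-6*(-1) - 3) = 2*(6 - 3) = 2*3 = 6)
T*134 + z(M, 13) = 6*134 + 0 = 804 + 0 = 804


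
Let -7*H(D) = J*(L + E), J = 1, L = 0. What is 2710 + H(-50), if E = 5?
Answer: 18965/7 ≈ 2709.3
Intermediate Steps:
H(D) = -5/7 (H(D) = -(0 + 5)/7 = -5/7)
2710 + H(-50) = 2710 - 5/7 = 18965/7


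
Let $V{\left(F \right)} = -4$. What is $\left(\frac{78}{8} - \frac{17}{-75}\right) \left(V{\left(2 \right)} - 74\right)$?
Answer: $- \frac{38909}{50} \approx -778.18$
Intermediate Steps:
$\left(\frac{78}{8} - \frac{17}{-75}\right) \left(V{\left(2 \right)} - 74\right) = \left(\frac{78}{8} - \frac{17}{-75}\right) \left(-4 - 74\right) = \left(78 \cdot \frac{1}{8} - - \frac{17}{75}\right) \left(-78\right) = \left(\frac{39}{4} + \frac{17}{75}\right) \left(-78\right) = \frac{2993}{300} \left(-78\right) = - \frac{38909}{50}$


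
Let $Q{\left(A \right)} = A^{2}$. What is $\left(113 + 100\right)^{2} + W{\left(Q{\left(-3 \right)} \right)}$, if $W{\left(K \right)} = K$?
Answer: $45378$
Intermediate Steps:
$\left(113 + 100\right)^{2} + W{\left(Q{\left(-3 \right)} \right)} = \left(113 + 100\right)^{2} + \left(-3\right)^{2} = 213^{2} + 9 = 45369 + 9 = 45378$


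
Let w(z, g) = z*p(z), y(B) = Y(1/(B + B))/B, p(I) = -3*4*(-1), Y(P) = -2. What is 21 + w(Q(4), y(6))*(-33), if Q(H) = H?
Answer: -1563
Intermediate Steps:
p(I) = 12 (p(I) = -12*(-1) = 12)
y(B) = -2/B
w(z, g) = 12*z (w(z, g) = z*12 = 12*z)
21 + w(Q(4), y(6))*(-33) = 21 + (12*4)*(-33) = 21 + 48*(-33) = 21 - 1584 = -1563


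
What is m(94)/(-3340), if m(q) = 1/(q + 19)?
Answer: -1/377420 ≈ -2.6496e-6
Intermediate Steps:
m(q) = 1/(19 + q)
m(94)/(-3340) = 1/((19 + 94)*(-3340)) = -1/3340/113 = (1/113)*(-1/3340) = -1/377420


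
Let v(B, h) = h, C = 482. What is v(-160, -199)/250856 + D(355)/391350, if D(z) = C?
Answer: 21516971/49086247800 ≈ 0.00043835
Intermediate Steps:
D(z) = 482
v(-160, -199)/250856 + D(355)/391350 = -199/250856 + 482/391350 = -199*1/250856 + 482*(1/391350) = -199/250856 + 241/195675 = 21516971/49086247800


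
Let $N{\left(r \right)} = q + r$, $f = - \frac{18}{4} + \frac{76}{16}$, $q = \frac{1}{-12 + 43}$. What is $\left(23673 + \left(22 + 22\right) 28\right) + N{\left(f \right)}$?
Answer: $\frac{3088255}{124} \approx 24905.0$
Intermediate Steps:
$q = \frac{1}{31} \approx 0.032258$
$f = \frac{1}{4}$ ($f = \left(-18\right) \frac{1}{4} + 76 \cdot \frac{1}{16} = - \frac{9}{2} + \frac{19}{4} = \frac{1}{4} \approx 0.25$)
$N{\left(r \right)} = \frac{1}{31} + r$
$\left(23673 + \left(22 + 22\right) 28\right) + N{\left(f \right)} = \left(23673 + \left(22 + 22\right) 28\right) + \left(\frac{1}{31} + \frac{1}{4}\right) = \left(23673 + 44 \cdot 28\right) + \frac{35}{124} = \left(23673 + 1232\right) + \frac{35}{124} = 24905 + \frac{35}{124} = \frac{3088255}{124}$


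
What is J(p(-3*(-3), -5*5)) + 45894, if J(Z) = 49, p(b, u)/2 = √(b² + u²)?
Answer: 45943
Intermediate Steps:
p(b, u) = 2*√(b² + u²)
J(p(-3*(-3), -5*5)) + 45894 = 49 + 45894 = 45943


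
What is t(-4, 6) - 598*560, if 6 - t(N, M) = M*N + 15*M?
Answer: -334940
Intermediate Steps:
t(N, M) = 6 - 15*M - M*N (t(N, M) = 6 - (M*N + 15*M) = 6 - (15*M + M*N) = 6 + (-15*M - M*N) = 6 - 15*M - M*N)
t(-4, 6) - 598*560 = (6 - 15*6 - 1*6*(-4)) - 598*560 = (6 - 90 + 24) - 334880 = -60 - 334880 = -334940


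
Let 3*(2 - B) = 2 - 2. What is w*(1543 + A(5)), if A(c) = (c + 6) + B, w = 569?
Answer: 885364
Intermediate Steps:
B = 2 (B = 2 - (2 - 2)/3 = 2 - ⅓*0 = 2 + 0 = 2)
A(c) = 8 + c (A(c) = (c + 6) + 2 = (6 + c) + 2 = 8 + c)
w*(1543 + A(5)) = 569*(1543 + (8 + 5)) = 569*(1543 + 13) = 569*1556 = 885364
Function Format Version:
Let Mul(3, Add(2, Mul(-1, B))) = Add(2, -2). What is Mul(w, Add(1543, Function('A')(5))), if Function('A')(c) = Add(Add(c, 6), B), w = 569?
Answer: 885364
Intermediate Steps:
B = 2 (B = Add(2, Mul(Rational(-1, 3), Add(2, -2))) = Add(2, Mul(Rational(-1, 3), 0)) = Add(2, 0) = 2)
Function('A')(c) = Add(8, c) (Function('A')(c) = Add(Add(c, 6), 2) = Add(Add(6, c), 2) = Add(8, c))
Mul(w, Add(1543, Function('A')(5))) = Mul(569, Add(1543, Add(8, 5))) = Mul(569, Add(1543, 13)) = Mul(569, 1556) = 885364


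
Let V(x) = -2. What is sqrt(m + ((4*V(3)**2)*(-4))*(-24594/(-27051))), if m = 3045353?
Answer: sqrt(247601620157593)/9017 ≈ 1745.1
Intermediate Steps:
sqrt(m + ((4*V(3)**2)*(-4))*(-24594/(-27051))) = sqrt(3045353 + ((4*(-2)**2)*(-4))*(-24594/(-27051))) = sqrt(3045353 + ((4*4)*(-4))*(-24594*(-1/27051))) = sqrt(3045353 + (16*(-4))*(8198/9017)) = sqrt(3045353 - 64*8198/9017) = sqrt(3045353 - 524672/9017) = sqrt(27459423329/9017) = sqrt(247601620157593)/9017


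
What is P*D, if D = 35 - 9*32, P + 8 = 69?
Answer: -15433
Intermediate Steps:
P = 61 (P = -8 + 69 = 61)
D = -253 (D = 35 - 288 = -253)
P*D = 61*(-253) = -15433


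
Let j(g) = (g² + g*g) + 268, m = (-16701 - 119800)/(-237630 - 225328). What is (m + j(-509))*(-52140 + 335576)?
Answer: 34013943017033638/231479 ≈ 1.4694e+11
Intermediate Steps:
m = 136501/462958 (m = -136501/(-462958) = -136501*(-1/462958) = 136501/462958 ≈ 0.29485)
j(g) = 268 + 2*g² (j(g) = (g² + g²) + 268 = 2*g² + 268 = 268 + 2*g²)
(m + j(-509))*(-52140 + 335576) = (136501/462958 + (268 + 2*(-509)²))*(-52140 + 335576) = (136501/462958 + (268 + 2*259081))*283436 = (136501/462958 + (268 + 518162))*283436 = (136501/462958 + 518430)*283436 = (240011452441/462958)*283436 = 34013943017033638/231479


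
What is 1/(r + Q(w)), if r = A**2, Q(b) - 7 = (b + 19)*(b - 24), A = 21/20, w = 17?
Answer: -400/97559 ≈ -0.0041001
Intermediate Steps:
A = 21/20 (A = 21*(1/20) = 21/20 ≈ 1.0500)
Q(b) = 7 + (-24 + b)*(19 + b) (Q(b) = 7 + (b + 19)*(b - 24) = 7 + (19 + b)*(-24 + b) = 7 + (-24 + b)*(19 + b))
r = 441/400 (r = (21/20)**2 = 441/400 ≈ 1.1025)
1/(r + Q(w)) = 1/(441/400 + (-449 + 17**2 - 5*17)) = 1/(441/400 + (-449 + 289 - 85)) = 1/(441/400 - 245) = 1/(-97559/400) = -400/97559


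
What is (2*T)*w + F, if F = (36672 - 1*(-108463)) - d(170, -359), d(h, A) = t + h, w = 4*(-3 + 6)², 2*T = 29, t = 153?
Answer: 145856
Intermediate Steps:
T = 29/2 (T = (½)*29 = 29/2 ≈ 14.500)
w = 36 (w = 4*3² = 4*9 = 36)
d(h, A) = 153 + h
F = 144812 (F = (36672 - 1*(-108463)) - (153 + 170) = (36672 + 108463) - 1*323 = 145135 - 323 = 144812)
(2*T)*w + F = (2*(29/2))*36 + 144812 = 29*36 + 144812 = 1044 + 144812 = 145856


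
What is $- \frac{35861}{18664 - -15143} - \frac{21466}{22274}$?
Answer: $- \frac{762234488}{376508559} \approx -2.0245$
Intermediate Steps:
$- \frac{35861}{18664 - -15143} - \frac{21466}{22274} = - \frac{35861}{18664 + 15143} - \frac{10733}{11137} = - \frac{35861}{33807} - \frac{10733}{11137} = - \frac{762234488}{376508559}$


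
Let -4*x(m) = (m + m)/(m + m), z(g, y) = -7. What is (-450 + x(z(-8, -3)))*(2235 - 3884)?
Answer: 2969849/4 ≈ 7.4246e+5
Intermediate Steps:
x(m) = -1/4 (x(m) = -(m + m)/(4*(m + m)) = -2*m/(4*(2*m)) = -2*m*1/(2*m)/4 = -1/4*1 = -1/4)
(-450 + x(z(-8, -3)))*(2235 - 3884) = (-450 - 1/4)*(2235 - 3884) = -1801/4*(-1649) = 2969849/4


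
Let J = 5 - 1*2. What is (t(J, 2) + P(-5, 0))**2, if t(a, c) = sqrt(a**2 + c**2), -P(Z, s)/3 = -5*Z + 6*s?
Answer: (75 - sqrt(13))**2 ≈ 5097.2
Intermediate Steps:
P(Z, s) = -18*s + 15*Z (P(Z, s) = -3*(-5*Z + 6*s) = -18*s + 15*Z)
J = 3 (J = 5 - 2 = 3)
(t(J, 2) + P(-5, 0))**2 = (sqrt(3**2 + 2**2) + (-18*0 + 15*(-5)))**2 = (sqrt(9 + 4) + (0 - 75))**2 = (sqrt(13) - 75)**2 = (-75 + sqrt(13))**2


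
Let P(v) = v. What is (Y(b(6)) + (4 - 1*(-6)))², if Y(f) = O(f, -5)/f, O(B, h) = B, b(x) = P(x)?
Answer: 121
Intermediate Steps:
b(x) = x
Y(f) = 1 (Y(f) = f/f = 1)
(Y(b(6)) + (4 - 1*(-6)))² = (1 + (4 - 1*(-6)))² = (1 + (4 + 6))² = (1 + 10)² = 11² = 121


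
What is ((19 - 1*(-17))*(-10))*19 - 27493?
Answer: -34333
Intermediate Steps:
((19 - 1*(-17))*(-10))*19 - 27493 = ((19 + 17)*(-10))*19 - 27493 = (36*(-10))*19 - 27493 = -360*19 - 27493 = -6840 - 27493 = -34333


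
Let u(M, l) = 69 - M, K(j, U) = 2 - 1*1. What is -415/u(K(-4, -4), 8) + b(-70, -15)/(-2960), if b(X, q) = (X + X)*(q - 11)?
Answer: -18449/2516 ≈ -7.3327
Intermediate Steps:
K(j, U) = 1 (K(j, U) = 2 - 1 = 1)
b(X, q) = 2*X*(-11 + q) (b(X, q) = (2*X)*(-11 + q) = 2*X*(-11 + q))
-415/u(K(-4, -4), 8) + b(-70, -15)/(-2960) = -415/(69 - 1*1) + (2*(-70)*(-11 - 15))/(-2960) = -415/(69 - 1) + (2*(-70)*(-26))*(-1/2960) = -415/68 + 3640*(-1/2960) = -415*1/68 - 91/74 = -415/68 - 91/74 = -18449/2516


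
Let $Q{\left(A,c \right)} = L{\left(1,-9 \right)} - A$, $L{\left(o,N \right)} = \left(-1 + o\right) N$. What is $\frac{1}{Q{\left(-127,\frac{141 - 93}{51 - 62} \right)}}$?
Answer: $\frac{1}{127} \approx 0.007874$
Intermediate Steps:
$L{\left(o,N \right)} = N \left(-1 + o\right)$
$Q{\left(A,c \right)} = - A$ ($Q{\left(A,c \right)} = - 9 \left(-1 + 1\right) - A = \left(-9\right) 0 - A = 0 - A = - A$)
$\frac{1}{Q{\left(-127,\frac{141 - 93}{51 - 62} \right)}} = \frac{1}{\left(-1\right) \left(-127\right)} = \frac{1}{127}$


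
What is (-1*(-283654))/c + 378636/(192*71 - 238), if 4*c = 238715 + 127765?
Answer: 9622472999/306789570 ≈ 31.365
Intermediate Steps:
c = 91620 (c = (238715 + 127765)/4 = (¼)*366480 = 91620)
(-1*(-283654))/c + 378636/(192*71 - 238) = -1*(-283654)/91620 + 378636/(192*71 - 238) = 283654*(1/91620) + 378636/(13632 - 238) = 141827/45810 + 378636/13394 = 141827/45810 + 378636*(1/13394) = 141827/45810 + 189318/6697 = 9622472999/306789570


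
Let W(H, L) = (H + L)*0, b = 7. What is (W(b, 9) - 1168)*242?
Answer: -282656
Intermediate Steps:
W(H, L) = 0
(W(b, 9) - 1168)*242 = (0 - 1168)*242 = -1168*242 = -282656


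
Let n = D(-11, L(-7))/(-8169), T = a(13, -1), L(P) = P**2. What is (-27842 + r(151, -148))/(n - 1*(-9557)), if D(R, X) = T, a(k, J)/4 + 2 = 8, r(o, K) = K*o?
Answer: -136667370/26023703 ≈ -5.2516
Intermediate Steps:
a(k, J) = 24 (a(k, J) = -8 + 4*8 = -8 + 32 = 24)
T = 24
D(R, X) = 24
n = -8/2723 (n = 24/(-8169) = 24*(-1/8169) = -8/2723 ≈ -0.0029379)
(-27842 + r(151, -148))/(n - 1*(-9557)) = (-27842 - 148*151)/(-8/2723 - 1*(-9557)) = (-27842 - 22348)/(-8/2723 + 9557) = -50190/26023703/2723 = -50190*2723/26023703 = -136667370/26023703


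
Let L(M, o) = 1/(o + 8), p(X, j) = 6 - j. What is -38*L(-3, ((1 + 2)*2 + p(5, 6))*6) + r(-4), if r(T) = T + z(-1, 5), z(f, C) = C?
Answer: 3/22 ≈ 0.13636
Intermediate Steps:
L(M, o) = 1/(8 + o)
r(T) = 5 + T (r(T) = T + 5 = 5 + T)
-38*L(-3, ((1 + 2)*2 + p(5, 6))*6) + r(-4) = -38/(8 + ((1 + 2)*2 + (6 - 1*6))*6) + (5 - 4) = -38/(8 + (3*2 + (6 - 6))*6) + 1 = -38/(8 + (6 + 0)*6) + 1 = -38/(8 + 6*6) + 1 = -38/(8 + 36) + 1 = -38/44 + 1 = -38*1/44 + 1 = -19/22 + 1 = 3/22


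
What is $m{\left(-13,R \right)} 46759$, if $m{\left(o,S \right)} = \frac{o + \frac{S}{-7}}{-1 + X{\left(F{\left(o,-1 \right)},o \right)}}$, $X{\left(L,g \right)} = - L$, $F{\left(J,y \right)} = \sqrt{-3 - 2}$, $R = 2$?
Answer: $\frac{1449529}{14} - \frac{1449529 i \sqrt{5}}{14} \approx 1.0354 \cdot 10^{5} - 2.3152 \cdot 10^{5} i$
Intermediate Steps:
$F{\left(J,y \right)} = i \sqrt{5}$ ($F{\left(J,y \right)} = \sqrt{-5} = i \sqrt{5}$)
$m{\left(o,S \right)} = \frac{o - \frac{S}{7}}{-1 - i \sqrt{5}}$ ($m{\left(o,S \right)} = \frac{o + \frac{S}{-7}}{-1 - i \sqrt{5}} = \frac{o + S \left(- \frac{1}{7}\right)}{-1 - i \sqrt{5}} = \frac{o - \frac{S}{7}}{-1 - i \sqrt{5}}$)
$m{\left(-13,R \right)} 46759 = \frac{\left(-1\right) \left(-13\right) + \frac{1}{7} \cdot 2}{1 + i \sqrt{5}} \cdot 46759 = \frac{13 + \frac{2}{7}}{1 + i \sqrt{5}} \cdot 46759 = \frac{1}{1 + i \sqrt{5}} \cdot \frac{93}{7} \cdot 46759 = \frac{93}{7 \left(1 + i \sqrt{5}\right)} 46759 = \frac{4348587}{7 \left(1 + i \sqrt{5}\right)}$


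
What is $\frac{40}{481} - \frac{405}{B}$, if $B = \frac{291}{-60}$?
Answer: $\frac{3899980}{46657} \approx 83.588$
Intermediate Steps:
$B = - \frac{97}{20}$ ($B = 291 \left(- \frac{1}{60}\right) = - \frac{97}{20} \approx -4.85$)
$\frac{40}{481} - \frac{405}{B} = \frac{40}{481} - \frac{405}{- \frac{97}{20}} = 40 \cdot \frac{1}{481} - - \frac{8100}{97} = \frac{40}{481} + \frac{8100}{97} = \frac{3899980}{46657}$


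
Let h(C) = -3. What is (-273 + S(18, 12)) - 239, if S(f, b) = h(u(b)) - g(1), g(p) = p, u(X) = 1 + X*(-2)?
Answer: -516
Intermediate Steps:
u(X) = 1 - 2*X
S(f, b) = -4 (S(f, b) = -3 - 1*1 = -3 - 1 = -4)
(-273 + S(18, 12)) - 239 = (-273 - 4) - 239 = -277 - 239 = -516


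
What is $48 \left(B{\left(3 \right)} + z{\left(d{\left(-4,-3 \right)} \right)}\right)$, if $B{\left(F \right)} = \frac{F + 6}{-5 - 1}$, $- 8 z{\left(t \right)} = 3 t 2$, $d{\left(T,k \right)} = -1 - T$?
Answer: $-180$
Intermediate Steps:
$z{\left(t \right)} = - \frac{3 t}{4}$ ($z{\left(t \right)} = - \frac{3 t 2}{8} = - \frac{6 t}{8} = - \frac{3 t}{4}$)
$B{\left(F \right)} = -1 - \frac{F}{6}$ ($B{\left(F \right)} = \frac{6 + F}{-6} = \left(6 + F\right) \left(- \frac{1}{6}\right) = -1 - \frac{F}{6}$)
$48 \left(B{\left(3 \right)} + z{\left(d{\left(-4,-3 \right)} \right)}\right) = 48 \left(\left(-1 - \frac{1}{2}\right) - \frac{3 \left(-1 - -4\right)}{4}\right) = 48 \left(\left(-1 - \frac{1}{2}\right) - \frac{3 \left(-1 + 4\right)}{4}\right) = 48 \left(- \frac{3}{2} - \frac{9}{4}\right) = 48 \left(- \frac{15}{4}\right) = -180$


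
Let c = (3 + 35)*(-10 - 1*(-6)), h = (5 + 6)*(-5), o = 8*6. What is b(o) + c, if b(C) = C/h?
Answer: -8408/55 ≈ -152.87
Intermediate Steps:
o = 48
h = -55 (h = 11*(-5) = -55)
b(C) = -C/55 (b(C) = C/(-55) = C*(-1/55) = -C/55)
c = -152 (c = 38*(-10 + 6) = 38*(-4) = -152)
b(o) + c = -1/55*48 - 152 = -48/55 - 152 = -8408/55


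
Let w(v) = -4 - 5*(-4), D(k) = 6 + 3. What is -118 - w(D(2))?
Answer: -134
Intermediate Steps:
D(k) = 9
w(v) = 16 (w(v) = -4 + 20 = 16)
-118 - w(D(2)) = -118 - 1*16 = -118 - 16 = -134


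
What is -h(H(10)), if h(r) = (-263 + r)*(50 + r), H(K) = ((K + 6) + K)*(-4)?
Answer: -19818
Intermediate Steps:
H(K) = -24 - 8*K (H(K) = ((6 + K) + K)*(-4) = (6 + 2*K)*(-4) = -24 - 8*K)
-h(H(10)) = -(-13150 + (-24 - 8*10)**2 - 213*(-24 - 8*10)) = -(-13150 + (-24 - 80)**2 - 213*(-24 - 80)) = -(-13150 + (-104)**2 - 213*(-104)) = -(-13150 + 10816 + 22152) = -1*19818 = -19818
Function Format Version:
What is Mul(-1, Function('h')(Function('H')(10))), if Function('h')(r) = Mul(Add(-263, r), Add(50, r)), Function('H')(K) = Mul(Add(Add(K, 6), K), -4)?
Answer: -19818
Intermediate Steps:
Function('H')(K) = Add(-24, Mul(-8, K)) (Function('H')(K) = Mul(Add(Add(6, K), K), -4) = Mul(Add(6, Mul(2, K)), -4) = Add(-24, Mul(-8, K)))
Mul(-1, Function('h')(Function('H')(10))) = Mul(-1, Add(-13150, Pow(Add(-24, Mul(-8, 10)), 2), Mul(-213, Add(-24, Mul(-8, 10))))) = Mul(-1, Add(-13150, Pow(Add(-24, -80), 2), Mul(-213, Add(-24, -80)))) = Mul(-1, Add(-13150, Pow(-104, 2), Mul(-213, -104))) = Mul(-1, Add(-13150, 10816, 22152)) = Mul(-1, 19818) = -19818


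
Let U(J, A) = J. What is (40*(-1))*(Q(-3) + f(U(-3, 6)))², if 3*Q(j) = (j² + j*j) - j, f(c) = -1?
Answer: -1440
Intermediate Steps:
Q(j) = -j/3 + 2*j²/3 (Q(j) = ((j² + j*j) - j)/3 = ((j² + j²) - j)/3 = (2*j² - j)/3 = (-j + 2*j²)/3 = -j/3 + 2*j²/3)
(40*(-1))*(Q(-3) + f(U(-3, 6)))² = (40*(-1))*((⅓)*(-3)*(-1 + 2*(-3)) - 1)² = -40*((⅓)*(-3)*(-1 - 6) - 1)² = -40*((⅓)*(-3)*(-7) - 1)² = -40*(7 - 1)² = -40*6² = -40*36 = -1440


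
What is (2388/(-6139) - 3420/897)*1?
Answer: -7712472/1835561 ≈ -4.2017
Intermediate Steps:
(2388/(-6139) - 3420/897)*1 = (2388*(-1/6139) - 3420*1/897)*1 = (-2388/6139 - 1140/299)*1 = -7712472/1835561*1 = -7712472/1835561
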